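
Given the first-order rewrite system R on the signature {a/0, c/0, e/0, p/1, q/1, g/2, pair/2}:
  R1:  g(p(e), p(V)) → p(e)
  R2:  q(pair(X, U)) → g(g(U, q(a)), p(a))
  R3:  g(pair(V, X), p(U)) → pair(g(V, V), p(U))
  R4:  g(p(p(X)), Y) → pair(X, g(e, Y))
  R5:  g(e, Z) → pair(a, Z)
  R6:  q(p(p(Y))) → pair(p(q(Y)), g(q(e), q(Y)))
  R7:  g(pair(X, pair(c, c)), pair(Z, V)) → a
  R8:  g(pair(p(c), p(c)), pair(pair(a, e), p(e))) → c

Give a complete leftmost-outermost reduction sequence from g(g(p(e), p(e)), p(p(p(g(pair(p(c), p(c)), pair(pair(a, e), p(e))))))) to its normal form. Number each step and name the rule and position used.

p(e)

1. g(g(p(e), p(e)), p(p(p(g(pair(p(c), p(c)), pair(pair(a, e), p(e)))))))  →  g(p(e), p(p(p(g(pair(p(c), p(c)), pair(pair(a, e), p(e)))))))   [R1 at 1]
2. g(p(e), p(p(p(g(pair(p(c), p(c)), pair(pair(a, e), p(e)))))))  →  p(e)   [R1 at ε]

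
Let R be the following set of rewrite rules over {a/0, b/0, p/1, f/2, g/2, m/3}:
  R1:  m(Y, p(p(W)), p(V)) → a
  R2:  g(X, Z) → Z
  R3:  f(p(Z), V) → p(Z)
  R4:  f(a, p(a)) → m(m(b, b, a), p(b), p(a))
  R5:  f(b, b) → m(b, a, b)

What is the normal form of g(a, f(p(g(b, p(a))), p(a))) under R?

p(p(a))

1. g(a, f(p(g(b, p(a))), p(a)))  →  f(p(g(b, p(a))), p(a))   [R2 at ε]
2. f(p(g(b, p(a))), p(a))  →  p(g(b, p(a)))   [R3 at ε]
3. p(g(b, p(a)))  →  p(p(a))   [R2 at 1]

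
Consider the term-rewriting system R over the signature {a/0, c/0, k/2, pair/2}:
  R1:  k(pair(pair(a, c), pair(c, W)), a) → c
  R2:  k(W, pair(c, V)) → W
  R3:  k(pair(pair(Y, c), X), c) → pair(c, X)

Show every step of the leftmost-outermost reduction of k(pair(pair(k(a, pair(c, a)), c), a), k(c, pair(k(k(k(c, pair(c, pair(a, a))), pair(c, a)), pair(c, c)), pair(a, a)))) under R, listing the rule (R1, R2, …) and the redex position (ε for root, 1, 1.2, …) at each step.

pair(c, a)

1. k(pair(pair(k(a, pair(c, a)), c), a), k(c, pair(k(k(k(c, pair(c, pair(a, a))), pair(c, a)), pair(c, c)), pair(a, a))))  →  k(pair(pair(a, c), a), k(c, pair(k(k(k(c, pair(c, pair(a, a))), pair(c, a)), pair(c, c)), pair(a, a))))   [R2 at 1.1.1]
2. k(pair(pair(a, c), a), k(c, pair(k(k(k(c, pair(c, pair(a, a))), pair(c, a)), pair(c, c)), pair(a, a))))  →  k(pair(pair(a, c), a), k(c, pair(k(k(c, pair(c, pair(a, a))), pair(c, a)), pair(a, a))))   [R2 at 2.2.1]
3. k(pair(pair(a, c), a), k(c, pair(k(k(c, pair(c, pair(a, a))), pair(c, a)), pair(a, a))))  →  k(pair(pair(a, c), a), k(c, pair(k(c, pair(c, pair(a, a))), pair(a, a))))   [R2 at 2.2.1]
4. k(pair(pair(a, c), a), k(c, pair(k(c, pair(c, pair(a, a))), pair(a, a))))  →  k(pair(pair(a, c), a), k(c, pair(c, pair(a, a))))   [R2 at 2.2.1]
5. k(pair(pair(a, c), a), k(c, pair(c, pair(a, a))))  →  k(pair(pair(a, c), a), c)   [R2 at 2]
6. k(pair(pair(a, c), a), c)  →  pair(c, a)   [R3 at ε]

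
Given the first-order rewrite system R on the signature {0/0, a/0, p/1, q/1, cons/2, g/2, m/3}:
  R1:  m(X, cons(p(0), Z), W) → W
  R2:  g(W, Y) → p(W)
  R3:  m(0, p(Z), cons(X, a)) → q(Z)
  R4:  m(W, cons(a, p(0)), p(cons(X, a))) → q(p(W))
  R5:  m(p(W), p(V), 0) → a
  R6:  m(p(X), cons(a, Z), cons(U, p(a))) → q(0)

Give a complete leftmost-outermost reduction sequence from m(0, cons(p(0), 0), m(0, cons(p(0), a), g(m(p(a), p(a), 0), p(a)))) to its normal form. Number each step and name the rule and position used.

1. m(0, cons(p(0), 0), m(0, cons(p(0), a), g(m(p(a), p(a), 0), p(a))))  →  m(0, cons(p(0), a), g(m(p(a), p(a), 0), p(a)))   [R1 at ε]
2. m(0, cons(p(0), a), g(m(p(a), p(a), 0), p(a)))  →  g(m(p(a), p(a), 0), p(a))   [R1 at ε]
3. g(m(p(a), p(a), 0), p(a))  →  p(m(p(a), p(a), 0))   [R2 at ε]
4. p(m(p(a), p(a), 0))  →  p(a)   [R5 at 1]

p(a)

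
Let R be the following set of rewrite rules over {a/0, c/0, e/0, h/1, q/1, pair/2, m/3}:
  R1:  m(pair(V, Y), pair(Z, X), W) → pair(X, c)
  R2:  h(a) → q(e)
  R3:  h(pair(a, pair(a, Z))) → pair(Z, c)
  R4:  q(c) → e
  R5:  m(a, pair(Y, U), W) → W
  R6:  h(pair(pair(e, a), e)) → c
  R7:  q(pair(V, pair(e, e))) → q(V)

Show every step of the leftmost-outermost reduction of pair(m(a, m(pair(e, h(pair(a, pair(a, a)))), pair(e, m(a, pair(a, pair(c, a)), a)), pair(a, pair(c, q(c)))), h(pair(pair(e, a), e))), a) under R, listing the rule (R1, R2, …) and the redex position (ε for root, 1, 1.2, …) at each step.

pair(c, a)

1. pair(m(a, m(pair(e, h(pair(a, pair(a, a)))), pair(e, m(a, pair(a, pair(c, a)), a)), pair(a, pair(c, q(c)))), h(pair(pair(e, a), e))), a)  →  pair(m(a, pair(m(a, pair(a, pair(c, a)), a), c), h(pair(pair(e, a), e))), a)   [R1 at 1.2]
2. pair(m(a, pair(m(a, pair(a, pair(c, a)), a), c), h(pair(pair(e, a), e))), a)  →  pair(h(pair(pair(e, a), e)), a)   [R5 at 1]
3. pair(h(pair(pair(e, a), e)), a)  →  pair(c, a)   [R6 at 1]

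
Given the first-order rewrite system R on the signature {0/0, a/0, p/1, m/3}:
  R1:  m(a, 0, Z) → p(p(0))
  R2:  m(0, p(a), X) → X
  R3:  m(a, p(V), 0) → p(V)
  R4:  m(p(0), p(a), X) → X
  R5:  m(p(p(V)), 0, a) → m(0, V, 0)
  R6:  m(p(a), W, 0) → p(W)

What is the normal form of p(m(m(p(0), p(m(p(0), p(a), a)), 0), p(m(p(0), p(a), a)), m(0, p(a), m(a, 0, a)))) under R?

p(p(p(0)))

1. p(m(m(p(0), p(m(p(0), p(a), a)), 0), p(m(p(0), p(a), a)), m(0, p(a), m(a, 0, a))))  →  p(m(m(p(0), p(a), 0), p(m(p(0), p(a), a)), m(0, p(a), m(a, 0, a))))   [R4 at 1.1.2.1]
2. p(m(m(p(0), p(a), 0), p(m(p(0), p(a), a)), m(0, p(a), m(a, 0, a))))  →  p(m(0, p(m(p(0), p(a), a)), m(0, p(a), m(a, 0, a))))   [R4 at 1.1]
3. p(m(0, p(m(p(0), p(a), a)), m(0, p(a), m(a, 0, a))))  →  p(m(0, p(a), m(0, p(a), m(a, 0, a))))   [R4 at 1.2.1]
4. p(m(0, p(a), m(0, p(a), m(a, 0, a))))  →  p(m(0, p(a), m(a, 0, a)))   [R2 at 1]
5. p(m(0, p(a), m(a, 0, a)))  →  p(m(a, 0, a))   [R2 at 1]
6. p(m(a, 0, a))  →  p(p(p(0)))   [R1 at 1]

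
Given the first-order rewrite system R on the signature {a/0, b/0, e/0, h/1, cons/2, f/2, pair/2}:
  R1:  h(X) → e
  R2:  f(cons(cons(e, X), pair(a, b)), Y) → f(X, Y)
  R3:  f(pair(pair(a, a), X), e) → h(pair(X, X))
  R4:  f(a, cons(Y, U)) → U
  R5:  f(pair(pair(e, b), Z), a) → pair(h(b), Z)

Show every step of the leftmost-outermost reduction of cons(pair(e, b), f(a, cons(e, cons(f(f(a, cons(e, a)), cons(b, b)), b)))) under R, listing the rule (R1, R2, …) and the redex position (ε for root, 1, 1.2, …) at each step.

1. cons(pair(e, b), f(a, cons(e, cons(f(f(a, cons(e, a)), cons(b, b)), b))))  →  cons(pair(e, b), cons(f(f(a, cons(e, a)), cons(b, b)), b))   [R4 at 2]
2. cons(pair(e, b), cons(f(f(a, cons(e, a)), cons(b, b)), b))  →  cons(pair(e, b), cons(f(a, cons(b, b)), b))   [R4 at 2.1.1]
3. cons(pair(e, b), cons(f(a, cons(b, b)), b))  →  cons(pair(e, b), cons(b, b))   [R4 at 2.1]

cons(pair(e, b), cons(b, b))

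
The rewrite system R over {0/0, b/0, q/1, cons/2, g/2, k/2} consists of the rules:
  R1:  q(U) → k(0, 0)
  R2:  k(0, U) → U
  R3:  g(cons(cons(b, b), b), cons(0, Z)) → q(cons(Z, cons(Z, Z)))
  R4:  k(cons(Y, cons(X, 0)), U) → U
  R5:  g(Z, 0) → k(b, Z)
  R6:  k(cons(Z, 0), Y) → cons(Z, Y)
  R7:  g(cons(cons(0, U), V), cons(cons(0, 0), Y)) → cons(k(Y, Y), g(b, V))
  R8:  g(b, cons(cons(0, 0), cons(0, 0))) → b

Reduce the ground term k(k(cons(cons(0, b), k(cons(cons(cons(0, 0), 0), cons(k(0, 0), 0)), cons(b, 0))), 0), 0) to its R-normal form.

1. k(k(cons(cons(0, b), k(cons(cons(cons(0, 0), 0), cons(k(0, 0), 0)), cons(b, 0))), 0), 0)  →  k(k(cons(cons(0, b), cons(b, 0)), 0), 0)   [R4 at 1.1.2]
2. k(k(cons(cons(0, b), cons(b, 0)), 0), 0)  →  k(0, 0)   [R4 at 1]
3. k(0, 0)  →  0   [R2 at ε]

0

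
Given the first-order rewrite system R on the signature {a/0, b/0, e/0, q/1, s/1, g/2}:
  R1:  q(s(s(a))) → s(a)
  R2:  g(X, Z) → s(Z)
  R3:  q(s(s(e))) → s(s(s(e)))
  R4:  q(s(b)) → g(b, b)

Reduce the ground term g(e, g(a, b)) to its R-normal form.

s(s(b))

1. g(e, g(a, b))  →  s(g(a, b))   [R2 at ε]
2. s(g(a, b))  →  s(s(b))   [R2 at 1]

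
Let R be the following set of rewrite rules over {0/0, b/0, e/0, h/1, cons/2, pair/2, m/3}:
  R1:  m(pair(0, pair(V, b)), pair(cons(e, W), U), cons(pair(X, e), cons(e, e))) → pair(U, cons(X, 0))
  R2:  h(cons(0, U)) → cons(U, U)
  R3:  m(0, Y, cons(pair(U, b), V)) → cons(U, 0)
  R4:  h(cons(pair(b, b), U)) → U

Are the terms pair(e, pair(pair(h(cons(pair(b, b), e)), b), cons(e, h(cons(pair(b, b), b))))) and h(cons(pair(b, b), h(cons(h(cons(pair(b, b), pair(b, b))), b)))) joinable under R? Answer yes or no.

Reduce t₁ = pair(e, pair(pair(h(cons(pair(b, b), e)), b), cons(e, h(cons(pair(b, b), b))))):
1. pair(e, pair(pair(h(cons(pair(b, b), e)), b), cons(e, h(cons(pair(b, b), b)))))  →  pair(e, pair(pair(e, b), cons(e, h(cons(pair(b, b), b)))))   [R4 at 2.1.1]
2. pair(e, pair(pair(e, b), cons(e, h(cons(pair(b, b), b)))))  →  pair(e, pair(pair(e, b), cons(e, b)))   [R4 at 2.2.2]

Reduce t₂ = h(cons(pair(b, b), h(cons(h(cons(pair(b, b), pair(b, b))), b)))):
1. h(cons(pair(b, b), h(cons(h(cons(pair(b, b), pair(b, b))), b))))  →  h(cons(h(cons(pair(b, b), pair(b, b))), b))   [R4 at ε]
2. h(cons(h(cons(pair(b, b), pair(b, b))), b))  →  h(cons(pair(b, b), b))   [R4 at 1.1]
3. h(cons(pair(b, b), b))  →  b   [R4 at ε]

no — NF(t₁) = pair(e, pair(pair(e, b), cons(e, b))), NF(t₂) = b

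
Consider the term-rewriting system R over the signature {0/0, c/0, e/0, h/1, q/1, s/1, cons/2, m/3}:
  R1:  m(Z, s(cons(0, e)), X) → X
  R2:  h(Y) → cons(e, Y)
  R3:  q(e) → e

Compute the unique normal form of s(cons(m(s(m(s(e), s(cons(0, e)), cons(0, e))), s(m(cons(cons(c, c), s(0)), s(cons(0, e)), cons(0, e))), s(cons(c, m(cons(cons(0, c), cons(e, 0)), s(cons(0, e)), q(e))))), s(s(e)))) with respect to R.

1. s(cons(m(s(m(s(e), s(cons(0, e)), cons(0, e))), s(m(cons(cons(c, c), s(0)), s(cons(0, e)), cons(0, e))), s(cons(c, m(cons(cons(0, c), cons(e, 0)), s(cons(0, e)), q(e))))), s(s(e))))  →  s(cons(m(s(cons(0, e)), s(m(cons(cons(c, c), s(0)), s(cons(0, e)), cons(0, e))), s(cons(c, m(cons(cons(0, c), cons(e, 0)), s(cons(0, e)), q(e))))), s(s(e))))   [R1 at 1.1.1.1]
2. s(cons(m(s(cons(0, e)), s(m(cons(cons(c, c), s(0)), s(cons(0, e)), cons(0, e))), s(cons(c, m(cons(cons(0, c), cons(e, 0)), s(cons(0, e)), q(e))))), s(s(e))))  →  s(cons(m(s(cons(0, e)), s(cons(0, e)), s(cons(c, m(cons(cons(0, c), cons(e, 0)), s(cons(0, e)), q(e))))), s(s(e))))   [R1 at 1.1.2.1]
3. s(cons(m(s(cons(0, e)), s(cons(0, e)), s(cons(c, m(cons(cons(0, c), cons(e, 0)), s(cons(0, e)), q(e))))), s(s(e))))  →  s(cons(s(cons(c, m(cons(cons(0, c), cons(e, 0)), s(cons(0, e)), q(e)))), s(s(e))))   [R1 at 1.1]
4. s(cons(s(cons(c, m(cons(cons(0, c), cons(e, 0)), s(cons(0, e)), q(e)))), s(s(e))))  →  s(cons(s(cons(c, q(e))), s(s(e))))   [R1 at 1.1.1.2]
5. s(cons(s(cons(c, q(e))), s(s(e))))  →  s(cons(s(cons(c, e)), s(s(e))))   [R3 at 1.1.1.2]

s(cons(s(cons(c, e)), s(s(e))))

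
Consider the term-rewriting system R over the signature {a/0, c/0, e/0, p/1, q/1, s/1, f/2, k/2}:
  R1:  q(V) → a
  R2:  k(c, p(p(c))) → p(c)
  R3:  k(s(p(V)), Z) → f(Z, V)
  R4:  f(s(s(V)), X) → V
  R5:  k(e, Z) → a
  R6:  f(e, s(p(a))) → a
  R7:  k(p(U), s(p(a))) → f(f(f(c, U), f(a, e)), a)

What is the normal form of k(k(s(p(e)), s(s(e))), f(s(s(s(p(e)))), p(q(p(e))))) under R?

a

1. k(k(s(p(e)), s(s(e))), f(s(s(s(p(e)))), p(q(p(e)))))  →  k(f(s(s(e)), e), f(s(s(s(p(e)))), p(q(p(e)))))   [R3 at 1]
2. k(f(s(s(e)), e), f(s(s(s(p(e)))), p(q(p(e)))))  →  k(e, f(s(s(s(p(e)))), p(q(p(e)))))   [R4 at 1]
3. k(e, f(s(s(s(p(e)))), p(q(p(e)))))  →  a   [R5 at ε]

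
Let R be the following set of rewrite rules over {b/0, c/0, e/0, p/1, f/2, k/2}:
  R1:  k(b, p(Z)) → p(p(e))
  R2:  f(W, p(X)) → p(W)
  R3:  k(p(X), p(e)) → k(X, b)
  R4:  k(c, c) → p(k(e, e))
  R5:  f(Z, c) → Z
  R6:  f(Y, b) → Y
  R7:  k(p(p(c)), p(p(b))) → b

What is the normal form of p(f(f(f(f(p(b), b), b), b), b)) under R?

p(p(b))

1. p(f(f(f(f(p(b), b), b), b), b))  →  p(f(f(f(p(b), b), b), b))   [R6 at 1]
2. p(f(f(f(p(b), b), b), b))  →  p(f(f(p(b), b), b))   [R6 at 1]
3. p(f(f(p(b), b), b))  →  p(f(p(b), b))   [R6 at 1]
4. p(f(p(b), b))  →  p(p(b))   [R6 at 1]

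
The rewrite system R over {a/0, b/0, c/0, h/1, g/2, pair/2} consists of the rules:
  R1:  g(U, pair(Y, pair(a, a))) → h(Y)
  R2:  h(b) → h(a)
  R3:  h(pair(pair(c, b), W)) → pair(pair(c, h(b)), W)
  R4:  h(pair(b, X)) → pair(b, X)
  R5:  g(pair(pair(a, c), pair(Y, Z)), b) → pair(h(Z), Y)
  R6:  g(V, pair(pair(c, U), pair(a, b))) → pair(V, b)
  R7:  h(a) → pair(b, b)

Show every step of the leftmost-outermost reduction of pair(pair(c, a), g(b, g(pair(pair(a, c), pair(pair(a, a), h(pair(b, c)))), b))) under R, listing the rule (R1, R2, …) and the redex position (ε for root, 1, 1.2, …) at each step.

pair(pair(c, a), pair(b, c))

1. pair(pair(c, a), g(b, g(pair(pair(a, c), pair(pair(a, a), h(pair(b, c)))), b)))  →  pair(pair(c, a), g(b, pair(h(h(pair(b, c))), pair(a, a))))   [R5 at 2.2]
2. pair(pair(c, a), g(b, pair(h(h(pair(b, c))), pair(a, a))))  →  pair(pair(c, a), h(h(h(pair(b, c)))))   [R1 at 2]
3. pair(pair(c, a), h(h(h(pair(b, c)))))  →  pair(pair(c, a), h(h(pair(b, c))))   [R4 at 2.1.1]
4. pair(pair(c, a), h(h(pair(b, c))))  →  pair(pair(c, a), h(pair(b, c)))   [R4 at 2.1]
5. pair(pair(c, a), h(pair(b, c)))  →  pair(pair(c, a), pair(b, c))   [R4 at 2]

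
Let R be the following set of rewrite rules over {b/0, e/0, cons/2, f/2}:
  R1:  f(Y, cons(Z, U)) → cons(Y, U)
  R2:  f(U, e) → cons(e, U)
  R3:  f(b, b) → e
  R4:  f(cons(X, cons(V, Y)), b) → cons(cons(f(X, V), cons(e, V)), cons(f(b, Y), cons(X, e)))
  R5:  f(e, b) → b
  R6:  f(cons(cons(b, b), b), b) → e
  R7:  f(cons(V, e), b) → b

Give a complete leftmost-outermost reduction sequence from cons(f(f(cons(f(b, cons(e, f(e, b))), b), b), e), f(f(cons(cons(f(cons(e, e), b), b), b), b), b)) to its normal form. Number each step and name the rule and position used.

1. cons(f(f(cons(f(b, cons(e, f(e, b))), b), b), e), f(f(cons(cons(f(cons(e, e), b), b), b), b), b))  →  cons(cons(e, f(cons(f(b, cons(e, f(e, b))), b), b)), f(f(cons(cons(f(cons(e, e), b), b), b), b), b))   [R2 at 1]
2. cons(cons(e, f(cons(f(b, cons(e, f(e, b))), b), b)), f(f(cons(cons(f(cons(e, e), b), b), b), b), b))  →  cons(cons(e, f(cons(cons(b, f(e, b)), b), b)), f(f(cons(cons(f(cons(e, e), b), b), b), b), b))   [R1 at 1.2.1.1]
3. cons(cons(e, f(cons(cons(b, f(e, b)), b), b)), f(f(cons(cons(f(cons(e, e), b), b), b), b), b))  →  cons(cons(e, f(cons(cons(b, b), b), b)), f(f(cons(cons(f(cons(e, e), b), b), b), b), b))   [R5 at 1.2.1.1.2]
4. cons(cons(e, f(cons(cons(b, b), b), b)), f(f(cons(cons(f(cons(e, e), b), b), b), b), b))  →  cons(cons(e, e), f(f(cons(cons(f(cons(e, e), b), b), b), b), b))   [R6 at 1.2]
5. cons(cons(e, e), f(f(cons(cons(f(cons(e, e), b), b), b), b), b))  →  cons(cons(e, e), f(f(cons(cons(b, b), b), b), b))   [R7 at 2.1.1.1.1]
6. cons(cons(e, e), f(f(cons(cons(b, b), b), b), b))  →  cons(cons(e, e), f(e, b))   [R6 at 2.1]
7. cons(cons(e, e), f(e, b))  →  cons(cons(e, e), b)   [R5 at 2]

cons(cons(e, e), b)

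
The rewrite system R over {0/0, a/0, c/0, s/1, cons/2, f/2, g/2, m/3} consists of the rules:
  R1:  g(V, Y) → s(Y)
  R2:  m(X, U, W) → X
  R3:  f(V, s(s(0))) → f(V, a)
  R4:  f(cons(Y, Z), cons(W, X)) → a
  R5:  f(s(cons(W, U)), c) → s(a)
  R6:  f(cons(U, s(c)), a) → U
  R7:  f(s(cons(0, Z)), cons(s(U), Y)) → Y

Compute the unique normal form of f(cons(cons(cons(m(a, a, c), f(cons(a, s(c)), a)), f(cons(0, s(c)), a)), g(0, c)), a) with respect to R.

cons(cons(a, a), 0)

1. f(cons(cons(cons(m(a, a, c), f(cons(a, s(c)), a)), f(cons(0, s(c)), a)), g(0, c)), a)  →  f(cons(cons(cons(a, f(cons(a, s(c)), a)), f(cons(0, s(c)), a)), g(0, c)), a)   [R2 at 1.1.1.1]
2. f(cons(cons(cons(a, f(cons(a, s(c)), a)), f(cons(0, s(c)), a)), g(0, c)), a)  →  f(cons(cons(cons(a, a), f(cons(0, s(c)), a)), g(0, c)), a)   [R6 at 1.1.1.2]
3. f(cons(cons(cons(a, a), f(cons(0, s(c)), a)), g(0, c)), a)  →  f(cons(cons(cons(a, a), 0), g(0, c)), a)   [R6 at 1.1.2]
4. f(cons(cons(cons(a, a), 0), g(0, c)), a)  →  f(cons(cons(cons(a, a), 0), s(c)), a)   [R1 at 1.2]
5. f(cons(cons(cons(a, a), 0), s(c)), a)  →  cons(cons(a, a), 0)   [R6 at ε]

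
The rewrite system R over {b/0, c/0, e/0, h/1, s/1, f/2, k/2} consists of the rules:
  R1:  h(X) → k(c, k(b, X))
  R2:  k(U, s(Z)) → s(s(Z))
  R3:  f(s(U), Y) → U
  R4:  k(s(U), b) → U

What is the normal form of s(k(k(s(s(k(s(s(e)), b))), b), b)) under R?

s(s(e))

1. s(k(k(s(s(k(s(s(e)), b))), b), b))  →  s(k(s(k(s(s(e)), b)), b))   [R4 at 1.1]
2. s(k(s(k(s(s(e)), b)), b))  →  s(k(s(s(e)), b))   [R4 at 1]
3. s(k(s(s(e)), b))  →  s(s(e))   [R4 at 1]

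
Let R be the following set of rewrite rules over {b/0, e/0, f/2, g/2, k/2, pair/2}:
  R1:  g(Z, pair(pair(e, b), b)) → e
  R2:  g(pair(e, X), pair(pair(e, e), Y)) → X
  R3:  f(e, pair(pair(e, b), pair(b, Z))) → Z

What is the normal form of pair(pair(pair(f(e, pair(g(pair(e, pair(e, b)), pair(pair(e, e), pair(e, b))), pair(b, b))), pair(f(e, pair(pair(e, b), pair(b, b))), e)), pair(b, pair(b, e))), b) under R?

1. pair(pair(pair(f(e, pair(g(pair(e, pair(e, b)), pair(pair(e, e), pair(e, b))), pair(b, b))), pair(f(e, pair(pair(e, b), pair(b, b))), e)), pair(b, pair(b, e))), b)  →  pair(pair(pair(f(e, pair(pair(e, b), pair(b, b))), pair(f(e, pair(pair(e, b), pair(b, b))), e)), pair(b, pair(b, e))), b)   [R2 at 1.1.1.2.1]
2. pair(pair(pair(f(e, pair(pair(e, b), pair(b, b))), pair(f(e, pair(pair(e, b), pair(b, b))), e)), pair(b, pair(b, e))), b)  →  pair(pair(pair(b, pair(f(e, pair(pair(e, b), pair(b, b))), e)), pair(b, pair(b, e))), b)   [R3 at 1.1.1]
3. pair(pair(pair(b, pair(f(e, pair(pair(e, b), pair(b, b))), e)), pair(b, pair(b, e))), b)  →  pair(pair(pair(b, pair(b, e)), pair(b, pair(b, e))), b)   [R3 at 1.1.2.1]

pair(pair(pair(b, pair(b, e)), pair(b, pair(b, e))), b)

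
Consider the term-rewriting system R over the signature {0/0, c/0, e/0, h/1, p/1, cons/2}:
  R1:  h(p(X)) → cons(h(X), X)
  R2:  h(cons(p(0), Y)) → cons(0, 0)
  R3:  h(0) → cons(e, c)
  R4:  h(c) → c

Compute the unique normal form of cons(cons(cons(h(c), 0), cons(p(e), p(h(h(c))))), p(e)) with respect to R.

cons(cons(cons(c, 0), cons(p(e), p(c))), p(e))

1. cons(cons(cons(h(c), 0), cons(p(e), p(h(h(c))))), p(e))  →  cons(cons(cons(c, 0), cons(p(e), p(h(h(c))))), p(e))   [R4 at 1.1.1]
2. cons(cons(cons(c, 0), cons(p(e), p(h(h(c))))), p(e))  →  cons(cons(cons(c, 0), cons(p(e), p(h(c)))), p(e))   [R4 at 1.2.2.1.1]
3. cons(cons(cons(c, 0), cons(p(e), p(h(c)))), p(e))  →  cons(cons(cons(c, 0), cons(p(e), p(c))), p(e))   [R4 at 1.2.2.1]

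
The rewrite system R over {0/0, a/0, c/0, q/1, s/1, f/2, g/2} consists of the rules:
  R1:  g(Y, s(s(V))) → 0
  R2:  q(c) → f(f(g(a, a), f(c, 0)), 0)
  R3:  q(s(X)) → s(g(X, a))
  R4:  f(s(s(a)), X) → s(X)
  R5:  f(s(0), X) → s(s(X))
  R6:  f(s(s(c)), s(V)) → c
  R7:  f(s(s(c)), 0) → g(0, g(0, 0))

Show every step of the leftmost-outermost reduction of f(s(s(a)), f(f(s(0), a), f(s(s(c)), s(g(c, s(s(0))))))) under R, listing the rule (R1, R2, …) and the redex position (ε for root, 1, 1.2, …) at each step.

s(s(c))

1. f(s(s(a)), f(f(s(0), a), f(s(s(c)), s(g(c, s(s(0)))))))  →  s(f(f(s(0), a), f(s(s(c)), s(g(c, s(s(0)))))))   [R4 at ε]
2. s(f(f(s(0), a), f(s(s(c)), s(g(c, s(s(0)))))))  →  s(f(s(s(a)), f(s(s(c)), s(g(c, s(s(0)))))))   [R5 at 1.1]
3. s(f(s(s(a)), f(s(s(c)), s(g(c, s(s(0)))))))  →  s(s(f(s(s(c)), s(g(c, s(s(0)))))))   [R4 at 1]
4. s(s(f(s(s(c)), s(g(c, s(s(0)))))))  →  s(s(c))   [R6 at 1.1]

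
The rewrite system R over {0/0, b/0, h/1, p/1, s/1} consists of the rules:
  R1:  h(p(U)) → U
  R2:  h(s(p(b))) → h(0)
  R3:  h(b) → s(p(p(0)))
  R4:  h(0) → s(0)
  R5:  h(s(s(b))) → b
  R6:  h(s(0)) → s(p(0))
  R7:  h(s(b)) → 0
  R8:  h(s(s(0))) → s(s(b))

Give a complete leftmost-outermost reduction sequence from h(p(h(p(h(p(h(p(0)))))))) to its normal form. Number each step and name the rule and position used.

0

1. h(p(h(p(h(p(h(p(0))))))))  →  h(p(h(p(h(p(0))))))   [R1 at ε]
2. h(p(h(p(h(p(0))))))  →  h(p(h(p(0))))   [R1 at ε]
3. h(p(h(p(0))))  →  h(p(0))   [R1 at ε]
4. h(p(0))  →  0   [R1 at ε]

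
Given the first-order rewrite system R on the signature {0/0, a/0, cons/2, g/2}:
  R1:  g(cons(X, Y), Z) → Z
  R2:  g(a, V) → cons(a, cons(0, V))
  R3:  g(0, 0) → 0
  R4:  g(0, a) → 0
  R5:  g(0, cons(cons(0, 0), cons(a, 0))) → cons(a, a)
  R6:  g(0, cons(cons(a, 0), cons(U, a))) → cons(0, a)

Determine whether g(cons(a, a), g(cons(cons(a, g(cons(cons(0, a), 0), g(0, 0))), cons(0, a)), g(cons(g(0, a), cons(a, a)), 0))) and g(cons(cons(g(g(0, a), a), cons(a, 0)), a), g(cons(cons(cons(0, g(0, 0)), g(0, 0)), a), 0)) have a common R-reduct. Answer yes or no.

Reduce t₁ = g(cons(a, a), g(cons(cons(a, g(cons(cons(0, a), 0), g(0, 0))), cons(0, a)), g(cons(g(0, a), cons(a, a)), 0))):
1. g(cons(a, a), g(cons(cons(a, g(cons(cons(0, a), 0), g(0, 0))), cons(0, a)), g(cons(g(0, a), cons(a, a)), 0)))  →  g(cons(cons(a, g(cons(cons(0, a), 0), g(0, 0))), cons(0, a)), g(cons(g(0, a), cons(a, a)), 0))   [R1 at ε]
2. g(cons(cons(a, g(cons(cons(0, a), 0), g(0, 0))), cons(0, a)), g(cons(g(0, a), cons(a, a)), 0))  →  g(cons(g(0, a), cons(a, a)), 0)   [R1 at ε]
3. g(cons(g(0, a), cons(a, a)), 0)  →  0   [R1 at ε]

Reduce t₂ = g(cons(cons(g(g(0, a), a), cons(a, 0)), a), g(cons(cons(cons(0, g(0, 0)), g(0, 0)), a), 0)):
1. g(cons(cons(g(g(0, a), a), cons(a, 0)), a), g(cons(cons(cons(0, g(0, 0)), g(0, 0)), a), 0))  →  g(cons(cons(cons(0, g(0, 0)), g(0, 0)), a), 0)   [R1 at ε]
2. g(cons(cons(cons(0, g(0, 0)), g(0, 0)), a), 0)  →  0   [R1 at ε]

yes — NF(t₁) = 0, NF(t₂) = 0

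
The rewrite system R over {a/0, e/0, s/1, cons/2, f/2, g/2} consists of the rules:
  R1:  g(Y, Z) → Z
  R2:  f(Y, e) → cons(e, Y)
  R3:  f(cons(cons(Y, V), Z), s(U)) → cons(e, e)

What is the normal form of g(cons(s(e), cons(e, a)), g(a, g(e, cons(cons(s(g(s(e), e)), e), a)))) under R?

cons(cons(s(e), e), a)

1. g(cons(s(e), cons(e, a)), g(a, g(e, cons(cons(s(g(s(e), e)), e), a))))  →  g(a, g(e, cons(cons(s(g(s(e), e)), e), a)))   [R1 at ε]
2. g(a, g(e, cons(cons(s(g(s(e), e)), e), a)))  →  g(e, cons(cons(s(g(s(e), e)), e), a))   [R1 at ε]
3. g(e, cons(cons(s(g(s(e), e)), e), a))  →  cons(cons(s(g(s(e), e)), e), a)   [R1 at ε]
4. cons(cons(s(g(s(e), e)), e), a)  →  cons(cons(s(e), e), a)   [R1 at 1.1.1]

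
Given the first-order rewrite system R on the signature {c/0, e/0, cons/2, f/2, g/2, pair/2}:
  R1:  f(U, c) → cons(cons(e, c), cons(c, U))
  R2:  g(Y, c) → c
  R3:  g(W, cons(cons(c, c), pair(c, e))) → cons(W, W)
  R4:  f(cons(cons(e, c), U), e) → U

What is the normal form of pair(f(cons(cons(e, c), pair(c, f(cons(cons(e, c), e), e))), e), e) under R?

1. pair(f(cons(cons(e, c), pair(c, f(cons(cons(e, c), e), e))), e), e)  →  pair(pair(c, f(cons(cons(e, c), e), e)), e)   [R4 at 1]
2. pair(pair(c, f(cons(cons(e, c), e), e)), e)  →  pair(pair(c, e), e)   [R4 at 1.2]

pair(pair(c, e), e)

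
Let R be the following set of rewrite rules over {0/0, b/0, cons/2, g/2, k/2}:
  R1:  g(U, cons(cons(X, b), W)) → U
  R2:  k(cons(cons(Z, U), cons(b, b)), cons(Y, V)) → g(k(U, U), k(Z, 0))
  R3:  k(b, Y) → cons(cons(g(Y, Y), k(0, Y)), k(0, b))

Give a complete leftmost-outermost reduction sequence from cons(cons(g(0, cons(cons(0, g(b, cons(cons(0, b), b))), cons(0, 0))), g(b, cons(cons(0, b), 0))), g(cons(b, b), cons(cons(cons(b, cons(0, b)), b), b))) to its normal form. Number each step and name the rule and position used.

1. cons(cons(g(0, cons(cons(0, g(b, cons(cons(0, b), b))), cons(0, 0))), g(b, cons(cons(0, b), 0))), g(cons(b, b), cons(cons(cons(b, cons(0, b)), b), b)))  →  cons(cons(g(0, cons(cons(0, b), cons(0, 0))), g(b, cons(cons(0, b), 0))), g(cons(b, b), cons(cons(cons(b, cons(0, b)), b), b)))   [R1 at 1.1.2.1.2]
2. cons(cons(g(0, cons(cons(0, b), cons(0, 0))), g(b, cons(cons(0, b), 0))), g(cons(b, b), cons(cons(cons(b, cons(0, b)), b), b)))  →  cons(cons(0, g(b, cons(cons(0, b), 0))), g(cons(b, b), cons(cons(cons(b, cons(0, b)), b), b)))   [R1 at 1.1]
3. cons(cons(0, g(b, cons(cons(0, b), 0))), g(cons(b, b), cons(cons(cons(b, cons(0, b)), b), b)))  →  cons(cons(0, b), g(cons(b, b), cons(cons(cons(b, cons(0, b)), b), b)))   [R1 at 1.2]
4. cons(cons(0, b), g(cons(b, b), cons(cons(cons(b, cons(0, b)), b), b)))  →  cons(cons(0, b), cons(b, b))   [R1 at 2]

cons(cons(0, b), cons(b, b))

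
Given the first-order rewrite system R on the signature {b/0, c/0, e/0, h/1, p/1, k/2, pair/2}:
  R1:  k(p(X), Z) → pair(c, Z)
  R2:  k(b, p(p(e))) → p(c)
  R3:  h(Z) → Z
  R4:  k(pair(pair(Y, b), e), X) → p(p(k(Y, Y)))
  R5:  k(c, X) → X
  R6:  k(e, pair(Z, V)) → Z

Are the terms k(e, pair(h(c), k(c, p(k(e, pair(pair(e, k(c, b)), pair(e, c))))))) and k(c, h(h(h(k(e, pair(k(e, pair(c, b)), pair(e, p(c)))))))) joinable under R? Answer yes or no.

Reduce t₁ = k(e, pair(h(c), k(c, p(k(e, pair(pair(e, k(c, b)), pair(e, c))))))):
1. k(e, pair(h(c), k(c, p(k(e, pair(pair(e, k(c, b)), pair(e, c)))))))  →  h(c)   [R6 at ε]
2. h(c)  →  c   [R3 at ε]

Reduce t₂ = k(c, h(h(h(k(e, pair(k(e, pair(c, b)), pair(e, p(c)))))))):
1. k(c, h(h(h(k(e, pair(k(e, pair(c, b)), pair(e, p(c))))))))  →  h(h(h(k(e, pair(k(e, pair(c, b)), pair(e, p(c)))))))   [R5 at ε]
2. h(h(h(k(e, pair(k(e, pair(c, b)), pair(e, p(c)))))))  →  h(h(k(e, pair(k(e, pair(c, b)), pair(e, p(c))))))   [R3 at ε]
3. h(h(k(e, pair(k(e, pair(c, b)), pair(e, p(c))))))  →  h(k(e, pair(k(e, pair(c, b)), pair(e, p(c)))))   [R3 at ε]
4. h(k(e, pair(k(e, pair(c, b)), pair(e, p(c)))))  →  k(e, pair(k(e, pair(c, b)), pair(e, p(c))))   [R3 at ε]
5. k(e, pair(k(e, pair(c, b)), pair(e, p(c))))  →  k(e, pair(c, b))   [R6 at ε]
6. k(e, pair(c, b))  →  c   [R6 at ε]

yes — NF(t₁) = c, NF(t₂) = c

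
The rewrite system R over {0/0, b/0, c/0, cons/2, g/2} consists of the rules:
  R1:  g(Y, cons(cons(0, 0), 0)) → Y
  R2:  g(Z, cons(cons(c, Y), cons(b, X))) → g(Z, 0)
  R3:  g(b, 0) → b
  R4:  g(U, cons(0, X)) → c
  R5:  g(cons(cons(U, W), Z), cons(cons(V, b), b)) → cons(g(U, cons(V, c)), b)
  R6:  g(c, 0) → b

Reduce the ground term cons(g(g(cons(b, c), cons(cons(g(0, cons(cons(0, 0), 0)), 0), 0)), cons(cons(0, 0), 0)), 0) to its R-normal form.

cons(cons(b, c), 0)

1. cons(g(g(cons(b, c), cons(cons(g(0, cons(cons(0, 0), 0)), 0), 0)), cons(cons(0, 0), 0)), 0)  →  cons(g(cons(b, c), cons(cons(g(0, cons(cons(0, 0), 0)), 0), 0)), 0)   [R1 at 1]
2. cons(g(cons(b, c), cons(cons(g(0, cons(cons(0, 0), 0)), 0), 0)), 0)  →  cons(g(cons(b, c), cons(cons(0, 0), 0)), 0)   [R1 at 1.2.1.1]
3. cons(g(cons(b, c), cons(cons(0, 0), 0)), 0)  →  cons(cons(b, c), 0)   [R1 at 1]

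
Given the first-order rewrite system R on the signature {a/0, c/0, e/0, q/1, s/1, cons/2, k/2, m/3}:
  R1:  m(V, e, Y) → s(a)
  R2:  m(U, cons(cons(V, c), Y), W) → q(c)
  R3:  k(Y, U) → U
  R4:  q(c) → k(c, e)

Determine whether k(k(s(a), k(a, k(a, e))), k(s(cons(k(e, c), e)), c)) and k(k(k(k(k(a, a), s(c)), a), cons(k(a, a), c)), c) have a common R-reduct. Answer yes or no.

yes — NF(t₁) = c, NF(t₂) = c

Reduce t₁ = k(k(s(a), k(a, k(a, e))), k(s(cons(k(e, c), e)), c)):
1. k(k(s(a), k(a, k(a, e))), k(s(cons(k(e, c), e)), c))  →  k(s(cons(k(e, c), e)), c)   [R3 at ε]
2. k(s(cons(k(e, c), e)), c)  →  c   [R3 at ε]

Reduce t₂ = k(k(k(k(k(a, a), s(c)), a), cons(k(a, a), c)), c):
1. k(k(k(k(k(a, a), s(c)), a), cons(k(a, a), c)), c)  →  c   [R3 at ε]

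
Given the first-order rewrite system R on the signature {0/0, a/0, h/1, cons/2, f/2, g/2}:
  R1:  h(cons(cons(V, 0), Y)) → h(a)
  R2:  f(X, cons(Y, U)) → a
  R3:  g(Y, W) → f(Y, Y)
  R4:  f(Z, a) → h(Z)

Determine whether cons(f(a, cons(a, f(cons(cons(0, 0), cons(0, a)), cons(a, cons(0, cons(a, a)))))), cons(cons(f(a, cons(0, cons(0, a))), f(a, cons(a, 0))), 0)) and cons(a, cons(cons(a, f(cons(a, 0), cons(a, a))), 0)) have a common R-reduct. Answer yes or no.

Reduce t₁ = cons(f(a, cons(a, f(cons(cons(0, 0), cons(0, a)), cons(a, cons(0, cons(a, a)))))), cons(cons(f(a, cons(0, cons(0, a))), f(a, cons(a, 0))), 0)):
1. cons(f(a, cons(a, f(cons(cons(0, 0), cons(0, a)), cons(a, cons(0, cons(a, a)))))), cons(cons(f(a, cons(0, cons(0, a))), f(a, cons(a, 0))), 0))  →  cons(a, cons(cons(f(a, cons(0, cons(0, a))), f(a, cons(a, 0))), 0))   [R2 at 1]
2. cons(a, cons(cons(f(a, cons(0, cons(0, a))), f(a, cons(a, 0))), 0))  →  cons(a, cons(cons(a, f(a, cons(a, 0))), 0))   [R2 at 2.1.1]
3. cons(a, cons(cons(a, f(a, cons(a, 0))), 0))  →  cons(a, cons(cons(a, a), 0))   [R2 at 2.1.2]

Reduce t₂ = cons(a, cons(cons(a, f(cons(a, 0), cons(a, a))), 0)):
1. cons(a, cons(cons(a, f(cons(a, 0), cons(a, a))), 0))  →  cons(a, cons(cons(a, a), 0))   [R2 at 2.1.2]

yes — NF(t₁) = cons(a, cons(cons(a, a), 0)), NF(t₂) = cons(a, cons(cons(a, a), 0))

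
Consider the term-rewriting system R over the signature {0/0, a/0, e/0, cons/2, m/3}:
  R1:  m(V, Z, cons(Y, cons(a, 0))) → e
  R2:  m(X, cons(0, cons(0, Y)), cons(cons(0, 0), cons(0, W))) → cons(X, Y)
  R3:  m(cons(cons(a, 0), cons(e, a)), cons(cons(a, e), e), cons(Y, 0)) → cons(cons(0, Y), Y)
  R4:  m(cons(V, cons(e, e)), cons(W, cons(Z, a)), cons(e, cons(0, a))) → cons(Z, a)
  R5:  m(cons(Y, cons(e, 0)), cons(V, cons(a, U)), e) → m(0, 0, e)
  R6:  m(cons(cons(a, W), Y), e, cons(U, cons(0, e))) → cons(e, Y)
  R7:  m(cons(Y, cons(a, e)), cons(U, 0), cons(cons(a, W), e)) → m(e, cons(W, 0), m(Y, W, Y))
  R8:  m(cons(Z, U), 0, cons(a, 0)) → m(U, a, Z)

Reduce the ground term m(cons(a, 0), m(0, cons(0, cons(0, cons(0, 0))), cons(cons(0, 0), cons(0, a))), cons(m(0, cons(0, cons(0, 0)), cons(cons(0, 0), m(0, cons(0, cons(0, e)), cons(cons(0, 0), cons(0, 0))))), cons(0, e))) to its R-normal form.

1. m(cons(a, 0), m(0, cons(0, cons(0, cons(0, 0))), cons(cons(0, 0), cons(0, a))), cons(m(0, cons(0, cons(0, 0)), cons(cons(0, 0), m(0, cons(0, cons(0, e)), cons(cons(0, 0), cons(0, 0))))), cons(0, e)))  →  m(cons(a, 0), cons(0, cons(0, 0)), cons(m(0, cons(0, cons(0, 0)), cons(cons(0, 0), m(0, cons(0, cons(0, e)), cons(cons(0, 0), cons(0, 0))))), cons(0, e)))   [R2 at 2]
2. m(cons(a, 0), cons(0, cons(0, 0)), cons(m(0, cons(0, cons(0, 0)), cons(cons(0, 0), m(0, cons(0, cons(0, e)), cons(cons(0, 0), cons(0, 0))))), cons(0, e)))  →  m(cons(a, 0), cons(0, cons(0, 0)), cons(m(0, cons(0, cons(0, 0)), cons(cons(0, 0), cons(0, e))), cons(0, e)))   [R2 at 3.1.3.2]
3. m(cons(a, 0), cons(0, cons(0, 0)), cons(m(0, cons(0, cons(0, 0)), cons(cons(0, 0), cons(0, e))), cons(0, e)))  →  m(cons(a, 0), cons(0, cons(0, 0)), cons(cons(0, 0), cons(0, e)))   [R2 at 3.1]
4. m(cons(a, 0), cons(0, cons(0, 0)), cons(cons(0, 0), cons(0, e)))  →  cons(cons(a, 0), 0)   [R2 at ε]

cons(cons(a, 0), 0)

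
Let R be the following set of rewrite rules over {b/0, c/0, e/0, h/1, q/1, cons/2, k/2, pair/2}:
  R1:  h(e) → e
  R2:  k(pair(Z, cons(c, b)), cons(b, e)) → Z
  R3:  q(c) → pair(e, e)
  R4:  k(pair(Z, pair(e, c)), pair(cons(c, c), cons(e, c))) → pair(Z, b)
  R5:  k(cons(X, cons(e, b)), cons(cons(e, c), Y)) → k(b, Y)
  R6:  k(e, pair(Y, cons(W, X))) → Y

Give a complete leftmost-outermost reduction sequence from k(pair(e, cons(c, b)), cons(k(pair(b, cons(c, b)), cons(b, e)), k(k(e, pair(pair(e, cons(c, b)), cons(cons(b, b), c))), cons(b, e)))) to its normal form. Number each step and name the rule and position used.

e

1. k(pair(e, cons(c, b)), cons(k(pair(b, cons(c, b)), cons(b, e)), k(k(e, pair(pair(e, cons(c, b)), cons(cons(b, b), c))), cons(b, e))))  →  k(pair(e, cons(c, b)), cons(b, k(k(e, pair(pair(e, cons(c, b)), cons(cons(b, b), c))), cons(b, e))))   [R2 at 2.1]
2. k(pair(e, cons(c, b)), cons(b, k(k(e, pair(pair(e, cons(c, b)), cons(cons(b, b), c))), cons(b, e))))  →  k(pair(e, cons(c, b)), cons(b, k(pair(e, cons(c, b)), cons(b, e))))   [R6 at 2.2.1]
3. k(pair(e, cons(c, b)), cons(b, k(pair(e, cons(c, b)), cons(b, e))))  →  k(pair(e, cons(c, b)), cons(b, e))   [R2 at 2.2]
4. k(pair(e, cons(c, b)), cons(b, e))  →  e   [R2 at ε]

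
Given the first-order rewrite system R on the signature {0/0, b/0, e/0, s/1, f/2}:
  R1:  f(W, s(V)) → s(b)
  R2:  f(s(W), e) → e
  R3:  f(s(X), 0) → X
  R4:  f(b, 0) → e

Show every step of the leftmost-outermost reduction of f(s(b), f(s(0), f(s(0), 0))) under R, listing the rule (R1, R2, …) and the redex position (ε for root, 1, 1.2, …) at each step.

b

1. f(s(b), f(s(0), f(s(0), 0)))  →  f(s(b), f(s(0), 0))   [R3 at 2.2]
2. f(s(b), f(s(0), 0))  →  f(s(b), 0)   [R3 at 2]
3. f(s(b), 0)  →  b   [R3 at ε]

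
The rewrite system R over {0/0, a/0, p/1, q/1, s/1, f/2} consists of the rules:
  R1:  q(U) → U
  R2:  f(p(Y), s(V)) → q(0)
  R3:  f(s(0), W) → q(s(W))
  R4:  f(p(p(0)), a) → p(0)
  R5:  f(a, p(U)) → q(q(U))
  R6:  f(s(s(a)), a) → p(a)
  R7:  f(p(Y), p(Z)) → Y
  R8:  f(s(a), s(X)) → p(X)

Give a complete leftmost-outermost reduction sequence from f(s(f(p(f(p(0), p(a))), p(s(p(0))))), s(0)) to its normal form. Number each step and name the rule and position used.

1. f(s(f(p(f(p(0), p(a))), p(s(p(0))))), s(0))  →  f(s(f(p(0), p(a))), s(0))   [R7 at 1.1]
2. f(s(f(p(0), p(a))), s(0))  →  f(s(0), s(0))   [R7 at 1.1]
3. f(s(0), s(0))  →  q(s(s(0)))   [R3 at ε]
4. q(s(s(0)))  →  s(s(0))   [R1 at ε]

s(s(0))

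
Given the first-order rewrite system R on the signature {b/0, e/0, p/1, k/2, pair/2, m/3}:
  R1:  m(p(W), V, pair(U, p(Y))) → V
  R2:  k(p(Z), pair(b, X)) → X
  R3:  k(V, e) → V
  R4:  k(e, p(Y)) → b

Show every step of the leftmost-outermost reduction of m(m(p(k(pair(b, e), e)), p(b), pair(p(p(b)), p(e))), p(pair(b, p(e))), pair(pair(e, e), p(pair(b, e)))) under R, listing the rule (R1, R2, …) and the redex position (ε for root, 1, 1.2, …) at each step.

p(pair(b, p(e)))

1. m(m(p(k(pair(b, e), e)), p(b), pair(p(p(b)), p(e))), p(pair(b, p(e))), pair(pair(e, e), p(pair(b, e))))  →  m(p(b), p(pair(b, p(e))), pair(pair(e, e), p(pair(b, e))))   [R1 at 1]
2. m(p(b), p(pair(b, p(e))), pair(pair(e, e), p(pair(b, e))))  →  p(pair(b, p(e)))   [R1 at ε]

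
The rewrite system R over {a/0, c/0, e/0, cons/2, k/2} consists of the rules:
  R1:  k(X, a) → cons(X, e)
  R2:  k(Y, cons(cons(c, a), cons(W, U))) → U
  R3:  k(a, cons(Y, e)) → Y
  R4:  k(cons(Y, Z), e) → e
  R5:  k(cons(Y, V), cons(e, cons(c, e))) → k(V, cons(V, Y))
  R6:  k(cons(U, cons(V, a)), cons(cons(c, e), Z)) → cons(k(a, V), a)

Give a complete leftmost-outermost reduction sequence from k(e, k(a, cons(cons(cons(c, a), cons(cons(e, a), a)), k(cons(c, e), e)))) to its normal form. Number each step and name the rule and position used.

a

1. k(e, k(a, cons(cons(cons(c, a), cons(cons(e, a), a)), k(cons(c, e), e))))  →  k(e, k(a, cons(cons(cons(c, a), cons(cons(e, a), a)), e)))   [R4 at 2.2.2]
2. k(e, k(a, cons(cons(cons(c, a), cons(cons(e, a), a)), e)))  →  k(e, cons(cons(c, a), cons(cons(e, a), a)))   [R3 at 2]
3. k(e, cons(cons(c, a), cons(cons(e, a), a)))  →  a   [R2 at ε]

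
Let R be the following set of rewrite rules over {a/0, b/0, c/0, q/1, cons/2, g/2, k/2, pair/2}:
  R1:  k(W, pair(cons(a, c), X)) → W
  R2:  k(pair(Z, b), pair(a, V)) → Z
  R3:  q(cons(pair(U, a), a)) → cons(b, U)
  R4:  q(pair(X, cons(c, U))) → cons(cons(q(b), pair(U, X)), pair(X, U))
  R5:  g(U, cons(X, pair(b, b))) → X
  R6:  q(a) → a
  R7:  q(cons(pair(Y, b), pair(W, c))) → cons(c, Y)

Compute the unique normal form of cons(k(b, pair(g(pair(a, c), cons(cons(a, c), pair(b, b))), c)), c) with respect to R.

1. cons(k(b, pair(g(pair(a, c), cons(cons(a, c), pair(b, b))), c)), c)  →  cons(k(b, pair(cons(a, c), c)), c)   [R5 at 1.2.1]
2. cons(k(b, pair(cons(a, c), c)), c)  →  cons(b, c)   [R1 at 1]

cons(b, c)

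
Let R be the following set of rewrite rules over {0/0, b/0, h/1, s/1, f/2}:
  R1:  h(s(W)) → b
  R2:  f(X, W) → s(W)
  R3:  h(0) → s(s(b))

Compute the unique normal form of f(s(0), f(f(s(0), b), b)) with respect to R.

1. f(s(0), f(f(s(0), b), b))  →  s(f(f(s(0), b), b))   [R2 at ε]
2. s(f(f(s(0), b), b))  →  s(s(b))   [R2 at 1]

s(s(b))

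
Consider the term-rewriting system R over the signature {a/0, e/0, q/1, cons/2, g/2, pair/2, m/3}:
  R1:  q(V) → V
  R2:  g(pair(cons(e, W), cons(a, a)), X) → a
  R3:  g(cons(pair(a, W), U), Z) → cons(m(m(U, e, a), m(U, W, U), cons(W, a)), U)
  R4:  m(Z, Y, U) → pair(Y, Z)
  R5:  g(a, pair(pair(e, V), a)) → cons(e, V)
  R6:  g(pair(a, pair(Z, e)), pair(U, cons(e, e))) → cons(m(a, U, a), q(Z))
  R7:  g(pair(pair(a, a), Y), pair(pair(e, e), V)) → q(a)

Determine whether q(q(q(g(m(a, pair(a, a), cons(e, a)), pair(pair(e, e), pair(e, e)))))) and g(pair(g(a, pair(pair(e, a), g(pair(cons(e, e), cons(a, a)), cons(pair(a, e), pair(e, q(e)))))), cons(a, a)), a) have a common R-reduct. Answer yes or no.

yes — NF(t₁) = a, NF(t₂) = a

Reduce t₁ = q(q(q(g(m(a, pair(a, a), cons(e, a)), pair(pair(e, e), pair(e, e)))))):
1. q(q(q(g(m(a, pair(a, a), cons(e, a)), pair(pair(e, e), pair(e, e))))))  →  q(q(g(m(a, pair(a, a), cons(e, a)), pair(pair(e, e), pair(e, e)))))   [R1 at ε]
2. q(q(g(m(a, pair(a, a), cons(e, a)), pair(pair(e, e), pair(e, e)))))  →  q(g(m(a, pair(a, a), cons(e, a)), pair(pair(e, e), pair(e, e))))   [R1 at ε]
3. q(g(m(a, pair(a, a), cons(e, a)), pair(pair(e, e), pair(e, e))))  →  g(m(a, pair(a, a), cons(e, a)), pair(pair(e, e), pair(e, e)))   [R1 at ε]
4. g(m(a, pair(a, a), cons(e, a)), pair(pair(e, e), pair(e, e)))  →  g(pair(pair(a, a), a), pair(pair(e, e), pair(e, e)))   [R4 at 1]
5. g(pair(pair(a, a), a), pair(pair(e, e), pair(e, e)))  →  q(a)   [R7 at ε]
6. q(a)  →  a   [R1 at ε]

Reduce t₂ = g(pair(g(a, pair(pair(e, a), g(pair(cons(e, e), cons(a, a)), cons(pair(a, e), pair(e, q(e)))))), cons(a, a)), a):
1. g(pair(g(a, pair(pair(e, a), g(pair(cons(e, e), cons(a, a)), cons(pair(a, e), pair(e, q(e)))))), cons(a, a)), a)  →  g(pair(g(a, pair(pair(e, a), a)), cons(a, a)), a)   [R2 at 1.1.2.2]
2. g(pair(g(a, pair(pair(e, a), a)), cons(a, a)), a)  →  g(pair(cons(e, a), cons(a, a)), a)   [R5 at 1.1]
3. g(pair(cons(e, a), cons(a, a)), a)  →  a   [R2 at ε]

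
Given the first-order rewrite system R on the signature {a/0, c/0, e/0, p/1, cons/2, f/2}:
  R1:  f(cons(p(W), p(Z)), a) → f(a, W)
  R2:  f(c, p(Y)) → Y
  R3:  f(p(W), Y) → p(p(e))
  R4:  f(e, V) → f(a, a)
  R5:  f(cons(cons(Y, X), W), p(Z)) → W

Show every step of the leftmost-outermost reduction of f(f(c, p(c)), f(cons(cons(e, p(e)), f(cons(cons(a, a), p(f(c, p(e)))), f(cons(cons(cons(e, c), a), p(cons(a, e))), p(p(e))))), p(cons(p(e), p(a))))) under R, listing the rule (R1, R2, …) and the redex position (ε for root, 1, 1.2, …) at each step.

e

1. f(f(c, p(c)), f(cons(cons(e, p(e)), f(cons(cons(a, a), p(f(c, p(e)))), f(cons(cons(cons(e, c), a), p(cons(a, e))), p(p(e))))), p(cons(p(e), p(a)))))  →  f(c, f(cons(cons(e, p(e)), f(cons(cons(a, a), p(f(c, p(e)))), f(cons(cons(cons(e, c), a), p(cons(a, e))), p(p(e))))), p(cons(p(e), p(a)))))   [R2 at 1]
2. f(c, f(cons(cons(e, p(e)), f(cons(cons(a, a), p(f(c, p(e)))), f(cons(cons(cons(e, c), a), p(cons(a, e))), p(p(e))))), p(cons(p(e), p(a)))))  →  f(c, f(cons(cons(a, a), p(f(c, p(e)))), f(cons(cons(cons(e, c), a), p(cons(a, e))), p(p(e)))))   [R5 at 2]
3. f(c, f(cons(cons(a, a), p(f(c, p(e)))), f(cons(cons(cons(e, c), a), p(cons(a, e))), p(p(e)))))  →  f(c, f(cons(cons(a, a), p(e)), f(cons(cons(cons(e, c), a), p(cons(a, e))), p(p(e)))))   [R2 at 2.1.2.1]
4. f(c, f(cons(cons(a, a), p(e)), f(cons(cons(cons(e, c), a), p(cons(a, e))), p(p(e)))))  →  f(c, f(cons(cons(a, a), p(e)), p(cons(a, e))))   [R5 at 2.2]
5. f(c, f(cons(cons(a, a), p(e)), p(cons(a, e))))  →  f(c, p(e))   [R5 at 2]
6. f(c, p(e))  →  e   [R2 at ε]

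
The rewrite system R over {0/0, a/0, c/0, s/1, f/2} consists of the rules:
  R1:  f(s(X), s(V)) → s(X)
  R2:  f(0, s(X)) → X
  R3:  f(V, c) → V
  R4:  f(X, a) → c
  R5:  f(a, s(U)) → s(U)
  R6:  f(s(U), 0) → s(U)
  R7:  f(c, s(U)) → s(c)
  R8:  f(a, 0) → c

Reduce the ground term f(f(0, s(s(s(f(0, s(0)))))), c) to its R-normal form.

s(s(0))

1. f(f(0, s(s(s(f(0, s(0)))))), c)  →  f(0, s(s(s(f(0, s(0))))))   [R3 at ε]
2. f(0, s(s(s(f(0, s(0))))))  →  s(s(f(0, s(0))))   [R2 at ε]
3. s(s(f(0, s(0))))  →  s(s(0))   [R2 at 1.1]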